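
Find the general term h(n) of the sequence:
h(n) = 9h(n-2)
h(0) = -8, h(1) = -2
Characteristic equation: x² - 9 = 0, which factors as (x - (3))(x - (-3)) = 0.
Roots r₁ = 3, r₂ = -3 (distinct).
General solution: h(n) = A·(3)^n + B·(-3)^n.
From h(0) = -8: A + B = -8.
From h(1) = -2: 3A - 3B = -2.
Solving: A = - \frac{13}{3}, B = - \frac{11}{3}.
So h(n) = - \frac{11 \left(-3\right)^{n}}{3} - \frac{13 \cdot 3^{n}}{3}.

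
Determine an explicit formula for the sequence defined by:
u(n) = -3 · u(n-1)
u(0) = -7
Pure geometric recurrence with ratio -3.
By induction u(n) = u(0) · (-3)^n = - 7 \left(-3\right)^{n}.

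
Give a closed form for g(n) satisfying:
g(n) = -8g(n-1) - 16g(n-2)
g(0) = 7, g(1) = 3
Characteristic equation: x² + 8x + 16 = 0, which is (x - (-4))².
Repeated root r = -4.
General solution: g(n) = (A + Bn)·(-4)^n.
From g(0) = 7: A = 7.
From g(1) = 3: (A + B)·(-4) = 3 ⇒ B = - \frac{31}{4}.
So g(n) = \left(7 - \frac{31 n}{4}\right) \cdot (-4)^n.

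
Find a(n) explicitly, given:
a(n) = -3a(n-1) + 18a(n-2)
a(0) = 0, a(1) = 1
Characteristic equation: x² + 3x - 18 = 0, which factors as (x - (3))(x - (-6)) = 0.
Roots r₁ = 3, r₂ = -6 (distinct).
General solution: a(n) = A·(3)^n + B·(-6)^n.
From a(0) = 0: A + B = 0.
From a(1) = 1: 3A - 6B = 1.
Solving: A = \frac{1}{9}, B = - \frac{1}{9}.
So a(n) = - \frac{\left(-6\right)^{n}}{9} + \frac{3^{n}}{9}.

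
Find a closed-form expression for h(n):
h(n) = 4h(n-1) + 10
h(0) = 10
First-order linear non-homogeneous.
Homogeneous solution: h_h(n) = A·(4)^n.
Try constant particular solution h_p = K: K = 4K + 10 ⇒ K = - \frac{10}{3}.
General: h(n) = A·(4)^n - \frac{10}{3}.
Apply h(0) = 10: A - \frac{10}{3} = 10 ⇒ A = \frac{40}{3}.
So h(n) = \frac{40 \cdot 4^{n}}{3} - \frac{10}{3}.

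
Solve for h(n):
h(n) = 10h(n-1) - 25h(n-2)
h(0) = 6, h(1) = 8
Characteristic equation: x² - 10x + 25 = 0, which is (x - (5))².
Repeated root r = 5.
General solution: h(n) = (A + Bn)·(5)^n.
From h(0) = 6: A = 6.
From h(1) = 8: (A + B)·(5) = 8 ⇒ B = - \frac{22}{5}.
So h(n) = \left(6 - \frac{22 n}{5}\right) \cdot (5)^n.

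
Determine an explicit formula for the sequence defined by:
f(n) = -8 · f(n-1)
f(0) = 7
Pure geometric recurrence with ratio -8.
By induction f(n) = f(0) · (-8)^n = 7 \left(-8\right)^{n}.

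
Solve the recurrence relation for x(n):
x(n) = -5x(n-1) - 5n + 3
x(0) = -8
First-order linear with linear forcing.
Homogeneous solution: x_h(n) = A·(-5)^n.
Try particular x_p(n) = pn + q. Substituting:
  pn + q = -5(p(n-1) + q) - 5n + 3.
Matching the n-coefficient: p = -5p - 5 ⇒ p = - \frac{5}{6}.
Matching constants: q = 5p - 5q + 3 ⇒ q = - \frac{7}{36}.
General: x(n) = A·(-5)^n - \frac{5 n}{6} - \frac{7}{36}.
Apply x(0) = -8: A - \frac{7}{36} = -8 ⇒ A = - \frac{281}{36}.
So x(n) = - \frac{281 \left(-5\right)^{n}}{36} - \frac{5 n}{6} - \frac{7}{36}.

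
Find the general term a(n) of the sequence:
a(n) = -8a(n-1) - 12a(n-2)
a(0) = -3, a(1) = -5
Characteristic equation: x² + 8x + 12 = 0, which factors as (x - (-2))(x - (-6)) = 0.
Roots r₁ = -2, r₂ = -6 (distinct).
General solution: a(n) = A·(-2)^n + B·(-6)^n.
From a(0) = -3: A + B = -3.
From a(1) = -5: -2A - 6B = -5.
Solving: A = - \frac{23}{4}, B = \frac{11}{4}.
So a(n) = - \frac{23 \left(-2\right)^{n}}{4} + \frac{11 \left(-6\right)^{n}}{4}.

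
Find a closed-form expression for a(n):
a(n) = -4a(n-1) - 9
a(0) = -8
First-order linear non-homogeneous.
Homogeneous solution: a_h(n) = A·(-4)^n.
Try constant particular solution a_p = K: K = -4K - 9 ⇒ K = - \frac{9}{5}.
General: a(n) = A·(-4)^n - \frac{9}{5}.
Apply a(0) = -8: A - \frac{9}{5} = -8 ⇒ A = - \frac{31}{5}.
So a(n) = - \frac{31 \left(-4\right)^{n}}{5} - \frac{9}{5}.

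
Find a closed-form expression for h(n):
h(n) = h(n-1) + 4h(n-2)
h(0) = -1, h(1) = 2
Characteristic equation: x² - x - 4 = 0.
Discriminant Δ = (1)² + 4·(4) = 17.
Roots r₁,₂ = (1 ± √17)/2, so r₁ = \frac{1}{2} + \frac{\sqrt{17}}{2}, r₂ = \frac{1}{2} - \frac{\sqrt{17}}{2}.
General solution: h(n) = A·r₁^n + B·r₂^n.
From the initial conditions, A + B = -1 and r₁A + r₂B = 2.
Since r₁ - r₂ = √17: A = (2 - (-1)r₂)/√17 = - \frac{1}{2} + \frac{5 \sqrt{17}}{34}, and B = -1 - A = - \frac{5 \sqrt{17}}{34} - \frac{1}{2}.
So h(n) = \left(- \frac{1}{2} + \frac{5 \sqrt{17}}{34}\right)\left(\frac{1}{2} + \frac{\sqrt{17}}{2}\right)^n + \left(- \frac{5 \sqrt{17}}{34} - \frac{1}{2}\right)\left(\frac{1}{2} - \frac{\sqrt{17}}{2}\right)^n.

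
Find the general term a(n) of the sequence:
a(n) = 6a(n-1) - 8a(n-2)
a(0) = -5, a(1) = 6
Characteristic equation: x² - 6x + 8 = 0, which factors as (x - (2))(x - (4)) = 0.
Roots r₁ = 2, r₂ = 4 (distinct).
General solution: a(n) = A·(2)^n + B·(4)^n.
From a(0) = -5: A + B = -5.
From a(1) = 6: 2A + 4B = 6.
Solving: A = -13, B = 8.
So a(n) = - 13 \cdot 2^{n} + 8 \cdot 4^{n}.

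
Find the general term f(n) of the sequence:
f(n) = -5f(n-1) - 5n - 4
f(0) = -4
First-order linear with linear forcing.
Homogeneous solution: f_h(n) = A·(-5)^n.
Try particular f_p(n) = pn + q. Substituting:
  pn + q = -5(p(n-1) + q) - 5n - 4.
Matching the n-coefficient: p = -5p - 5 ⇒ p = - \frac{5}{6}.
Matching constants: q = 5p - 5q - 4 ⇒ q = - \frac{49}{36}.
General: f(n) = A·(-5)^n - \frac{5 n}{6} - \frac{49}{36}.
Apply f(0) = -4: A - \frac{49}{36} = -4 ⇒ A = - \frac{95}{36}.
So f(n) = - \frac{95 \left(-5\right)^{n}}{36} - \frac{5 n}{6} - \frac{49}{36}.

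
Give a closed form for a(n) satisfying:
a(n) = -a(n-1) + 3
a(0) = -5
First-order linear non-homogeneous.
Homogeneous solution: a_h(n) = A·(-1)^n.
Try constant particular solution a_p = K: K = -K + 3 ⇒ K = \frac{3}{2}.
General: a(n) = A·(-1)^n + \frac{3}{2}.
Apply a(0) = -5: A + \frac{3}{2} = -5 ⇒ A = - \frac{13}{2}.
So a(n) = \frac{3}{2} - \frac{13 \left(-1\right)^{n}}{2}.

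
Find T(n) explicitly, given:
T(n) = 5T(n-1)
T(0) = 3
This is a homogeneous first-order recurrence with ratio 5.
By induction T(n) = T(0) · (5)^n = 3 \cdot 5^{n}.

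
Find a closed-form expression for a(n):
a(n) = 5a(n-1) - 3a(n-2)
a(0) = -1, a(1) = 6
Characteristic equation: x² - 5x + 3 = 0.
Discriminant Δ = (5)² + 4·(-3) = 13.
Roots r₁,₂ = (5 ± √13)/2, so r₁ = \frac{\sqrt{13}}{2} + \frac{5}{2}, r₂ = \frac{5}{2} - \frac{\sqrt{13}}{2}.
General solution: a(n) = A·r₁^n + B·r₂^n.
From the initial conditions, A + B = -1 and r₁A + r₂B = 6.
Since r₁ - r₂ = √13: A = (6 - (-1)r₂)/√13 = - \frac{1}{2} + \frac{17 \sqrt{13}}{26}, and B = -1 - A = - \frac{17 \sqrt{13}}{26} - \frac{1}{2}.
So a(n) = \left(- \frac{1}{2} + \frac{17 \sqrt{13}}{26}\right)\left(\frac{\sqrt{13}}{2} + \frac{5}{2}\right)^n + \left(- \frac{17 \sqrt{13}}{26} - \frac{1}{2}\right)\left(\frac{5}{2} - \frac{\sqrt{13}}{2}\right)^n.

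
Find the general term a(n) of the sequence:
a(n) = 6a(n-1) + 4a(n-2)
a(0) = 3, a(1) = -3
Characteristic equation: x² - 6x - 4 = 0.
Discriminant Δ = (6)² + 4·(4) = 52.
Roots r₁,₂ = (6 ± √52)/2, so r₁ = 3 + \sqrt{13}, r₂ = 3 - \sqrt{13}.
General solution: a(n) = A·r₁^n + B·r₂^n.
From the initial conditions, A + B = 3 and r₁A + r₂B = -3.
Since r₁ - r₂ = √52: A = (-3 - (3)r₂)/√52 = \frac{3}{2} - \frac{6 \sqrt{13}}{13}, and B = 3 - A = \frac{3}{2} + \frac{6 \sqrt{13}}{13}.
So a(n) = \left(\frac{3}{2} - \frac{6 \sqrt{13}}{13}\right)\left(3 + \sqrt{13}\right)^n + \left(\frac{3}{2} + \frac{6 \sqrt{13}}{13}\right)\left(3 - \sqrt{13}\right)^n.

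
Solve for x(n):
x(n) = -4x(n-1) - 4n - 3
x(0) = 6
First-order linear with linear forcing.
Homogeneous solution: x_h(n) = A·(-4)^n.
Try particular x_p(n) = pn + q. Substituting:
  pn + q = -4(p(n-1) + q) - 4n - 3.
Matching the n-coefficient: p = -4p - 4 ⇒ p = - \frac{4}{5}.
Matching constants: q = 4p - 4q - 3 ⇒ q = - \frac{31}{25}.
General: x(n) = A·(-4)^n - \frac{4 n}{5} - \frac{31}{25}.
Apply x(0) = 6: A - \frac{31}{25} = 6 ⇒ A = \frac{181}{25}.
So x(n) = \frac{181 \left(-4\right)^{n}}{25} - \frac{4 n}{5} - \frac{31}{25}.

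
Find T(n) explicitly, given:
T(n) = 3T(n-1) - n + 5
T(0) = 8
First-order linear with linear forcing.
Homogeneous solution: T_h(n) = A·(3)^n.
Try particular T_p(n) = pn + q. Substituting:
  pn + q = 3(p(n-1) + q) - n + 5.
Matching the n-coefficient: p = 3p - 1 ⇒ p = \frac{1}{2}.
Matching constants: q = -3p + 3q + 5 ⇒ q = - \frac{7}{4}.
General: T(n) = A·(3)^n + \frac{n}{2} - \frac{7}{4}.
Apply T(0) = 8: A - \frac{7}{4} = 8 ⇒ A = \frac{39}{4}.
So T(n) = \frac{39 \cdot 3^{n}}{4} + \frac{n}{2} - \frac{7}{4}.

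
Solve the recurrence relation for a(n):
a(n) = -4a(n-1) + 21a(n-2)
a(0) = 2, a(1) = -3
Characteristic equation: x² + 4x - 21 = 0, which factors as (x - (3))(x - (-7)) = 0.
Roots r₁ = 3, r₂ = -7 (distinct).
General solution: a(n) = A·(3)^n + B·(-7)^n.
From a(0) = 2: A + B = 2.
From a(1) = -3: 3A - 7B = -3.
Solving: A = \frac{11}{10}, B = \frac{9}{10}.
So a(n) = \frac{9 \left(-7\right)^{n}}{10} + \frac{11 \cdot 3^{n}}{10}.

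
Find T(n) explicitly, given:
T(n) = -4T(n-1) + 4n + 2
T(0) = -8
First-order linear with linear forcing.
Homogeneous solution: T_h(n) = A·(-4)^n.
Try particular T_p(n) = pn + q. Substituting:
  pn + q = -4(p(n-1) + q) + 4n + 2.
Matching the n-coefficient: p = -4p + 4 ⇒ p = \frac{4}{5}.
Matching constants: q = 4p - 4q + 2 ⇒ q = \frac{26}{25}.
General: T(n) = A·(-4)^n + \frac{4 n}{5} + \frac{26}{25}.
Apply T(0) = -8: A + \frac{26}{25} = -8 ⇒ A = - \frac{226}{25}.
So T(n) = - \frac{226 \left(-4\right)^{n}}{25} + \frac{4 n}{5} + \frac{26}{25}.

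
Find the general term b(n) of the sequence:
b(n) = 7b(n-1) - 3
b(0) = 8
First-order linear non-homogeneous.
Homogeneous solution: b_h(n) = A·(7)^n.
Try constant particular solution b_p = K: K = 7K - 3 ⇒ K = \frac{1}{2}.
General: b(n) = A·(7)^n + \frac{1}{2}.
Apply b(0) = 8: A + \frac{1}{2} = 8 ⇒ A = \frac{15}{2}.
So b(n) = \frac{15 \cdot 7^{n}}{2} + \frac{1}{2}.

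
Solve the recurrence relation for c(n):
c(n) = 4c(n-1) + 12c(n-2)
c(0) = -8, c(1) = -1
Characteristic equation: x² - 4x - 12 = 0, which factors as (x - (-2))(x - (6)) = 0.
Roots r₁ = -2, r₂ = 6 (distinct).
General solution: c(n) = A·(-2)^n + B·(6)^n.
From c(0) = -8: A + B = -8.
From c(1) = -1: -2A + 6B = -1.
Solving: A = - \frac{47}{8}, B = - \frac{17}{8}.
So c(n) = - \frac{47 \left(-2\right)^{n}}{8} - \frac{17 \cdot 6^{n}}{8}.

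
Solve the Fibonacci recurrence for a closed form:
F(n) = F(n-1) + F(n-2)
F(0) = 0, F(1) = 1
This is the Fibonacci sequence.
Characteristic equation: x² - x - 1 = 0; roots r₁ = \frac{1}{2} + \frac{\sqrt{5}}{2}, r₂ = \frac{1}{2} - \frac{\sqrt{5}}{2}.
General: F(n) = A·r₁^n + B·r₂^n. Solving with F(0)=0, F(1)=1 gives A = \frac{\sqrt{5}}{5}, B = - \frac{\sqrt{5}}{5}.
So F(n) = \frac{2^{- n} \sqrt{5} \left(- \left(1 - \sqrt{5}\right)^{n} + \left(1 + \sqrt{5}\right)^{n}\right)}{5}.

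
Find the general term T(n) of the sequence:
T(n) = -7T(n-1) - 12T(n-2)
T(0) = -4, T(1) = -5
Characteristic equation: x² + 7x + 12 = 0, which factors as (x - (-4))(x - (-3)) = 0.
Roots r₁ = -4, r₂ = -3 (distinct).
General solution: T(n) = A·(-4)^n + B·(-3)^n.
From T(0) = -4: A + B = -4.
From T(1) = -5: -4A - 3B = -5.
Solving: A = 17, B = -21.
So T(n) = - 21 \left(-3\right)^{n} + 17 \left(-4\right)^{n}.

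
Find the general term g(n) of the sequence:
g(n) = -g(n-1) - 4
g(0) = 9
First-order linear non-homogeneous.
Homogeneous solution: g_h(n) = A·(-1)^n.
Try constant particular solution g_p = K: K = -K - 4 ⇒ K = -2.
General: g(n) = A·(-1)^n - 2.
Apply g(0) = 9: A - 2 = 9 ⇒ A = 11.
So g(n) = 11 \left(-1\right)^{n} - 2.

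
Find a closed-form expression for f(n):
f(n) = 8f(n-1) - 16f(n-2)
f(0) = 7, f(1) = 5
Characteristic equation: x² - 8x + 16 = 0, which is (x - (4))².
Repeated root r = 4.
General solution: f(n) = (A + Bn)·(4)^n.
From f(0) = 7: A = 7.
From f(1) = 5: (A + B)·(4) = 5 ⇒ B = - \frac{23}{4}.
So f(n) = \left(7 - \frac{23 n}{4}\right) \cdot (4)^n.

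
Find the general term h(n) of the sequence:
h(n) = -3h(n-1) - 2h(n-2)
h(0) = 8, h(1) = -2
Characteristic equation: x² + 3x + 2 = 0, which factors as (x - (-2))(x - (-1)) = 0.
Roots r₁ = -2, r₂ = -1 (distinct).
General solution: h(n) = A·(-2)^n + B·(-1)^n.
From h(0) = 8: A + B = 8.
From h(1) = -2: -2A - B = -2.
Solving: A = -6, B = 14.
So h(n) = 14 \left(-1\right)^{n} - 6 \left(-2\right)^{n}.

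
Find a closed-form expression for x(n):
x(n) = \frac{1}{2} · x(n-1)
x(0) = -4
Pure geometric recurrence with ratio \frac{1}{2}.
By induction x(n) = x(0) · (\frac{1}{2})^n = - 4 \cdot 2^{- n}.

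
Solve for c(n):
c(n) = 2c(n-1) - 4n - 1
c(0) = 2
First-order linear with linear forcing.
Homogeneous solution: c_h(n) = A·(2)^n.
Try particular c_p(n) = pn + q. Substituting:
  pn + q = 2(p(n-1) + q) - 4n - 1.
Matching the n-coefficient: p = 2p - 4 ⇒ p = 4.
Matching constants: q = -2p + 2q - 1 ⇒ q = 9.
General: c(n) = A·(2)^n + 4 n + 9.
Apply c(0) = 2: A + 9 = 2 ⇒ A = -7.
So c(n) = - 7 \cdot 2^{n} + 4 n + 9.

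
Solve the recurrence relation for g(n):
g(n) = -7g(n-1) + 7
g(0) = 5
First-order linear non-homogeneous.
Homogeneous solution: g_h(n) = A·(-7)^n.
Try constant particular solution g_p = K: K = -7K + 7 ⇒ K = \frac{7}{8}.
General: g(n) = A·(-7)^n + \frac{7}{8}.
Apply g(0) = 5: A + \frac{7}{8} = 5 ⇒ A = \frac{33}{8}.
So g(n) = \frac{33 \left(-7\right)^{n}}{8} + \frac{7}{8}.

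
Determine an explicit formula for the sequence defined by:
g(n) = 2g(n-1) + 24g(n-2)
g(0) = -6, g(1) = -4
Characteristic equation: x² - 2x - 24 = 0, which factors as (x - (6))(x - (-4)) = 0.
Roots r₁ = 6, r₂ = -4 (distinct).
General solution: g(n) = A·(6)^n + B·(-4)^n.
From g(0) = -6: A + B = -6.
From g(1) = -4: 6A - 4B = -4.
Solving: A = - \frac{14}{5}, B = - \frac{16}{5}.
So g(n) = - \frac{16 \left(-4\right)^{n}}{5} - \frac{14 \cdot 6^{n}}{5}.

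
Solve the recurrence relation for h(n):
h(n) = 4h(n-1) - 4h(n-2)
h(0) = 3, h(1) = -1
Characteristic equation: x² - 4x + 4 = 0, which is (x - (2))².
Repeated root r = 2.
General solution: h(n) = (A + Bn)·(2)^n.
From h(0) = 3: A = 3.
From h(1) = -1: (A + B)·(2) = -1 ⇒ B = - \frac{7}{2}.
So h(n) = \left(3 - \frac{7 n}{2}\right) \cdot (2)^n.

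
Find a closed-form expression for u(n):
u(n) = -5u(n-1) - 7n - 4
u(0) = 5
First-order linear with linear forcing.
Homogeneous solution: u_h(n) = A·(-5)^n.
Try particular u_p(n) = pn + q. Substituting:
  pn + q = -5(p(n-1) + q) - 7n - 4.
Matching the n-coefficient: p = -5p - 7 ⇒ p = - \frac{7}{6}.
Matching constants: q = 5p - 5q - 4 ⇒ q = - \frac{59}{36}.
General: u(n) = A·(-5)^n - \frac{7 n}{6} - \frac{59}{36}.
Apply u(0) = 5: A - \frac{59}{36} = 5 ⇒ A = \frac{239}{36}.
So u(n) = \frac{239 \left(-5\right)^{n}}{36} - \frac{7 n}{6} - \frac{59}{36}.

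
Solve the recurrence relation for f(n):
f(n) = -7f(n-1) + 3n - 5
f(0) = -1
First-order linear with linear forcing.
Homogeneous solution: f_h(n) = A·(-7)^n.
Try particular f_p(n) = pn + q. Substituting:
  pn + q = -7(p(n-1) + q) + 3n - 5.
Matching the n-coefficient: p = -7p + 3 ⇒ p = \frac{3}{8}.
Matching constants: q = 7p - 7q - 5 ⇒ q = - \frac{19}{64}.
General: f(n) = A·(-7)^n + \frac{3 n}{8} - \frac{19}{64}.
Apply f(0) = -1: A - \frac{19}{64} = -1 ⇒ A = - \frac{45}{64}.
So f(n) = - \frac{45 \left(-7\right)^{n}}{64} + \frac{3 n}{8} - \frac{19}{64}.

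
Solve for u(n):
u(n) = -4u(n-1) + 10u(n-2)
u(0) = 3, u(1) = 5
Characteristic equation: x² + 4x - 10 = 0.
Discriminant Δ = (-4)² + 4·(10) = 56.
Roots r₁,₂ = (-4 ± √56)/2, so r₁ = -2 + \sqrt{14}, r₂ = - \sqrt{14} - 2.
General solution: u(n) = A·r₁^n + B·r₂^n.
From the initial conditions, A + B = 3 and r₁A + r₂B = 5.
Since r₁ - r₂ = √56: A = (5 - (3)r₂)/√56 = \frac{11 \sqrt{14}}{28} + \frac{3}{2}, and B = 3 - A = \frac{3}{2} - \frac{11 \sqrt{14}}{28}.
So u(n) = \left(\frac{11 \sqrt{14}}{28} + \frac{3}{2}\right)\left(-2 + \sqrt{14}\right)^n + \left(\frac{3}{2} - \frac{11 \sqrt{14}}{28}\right)\left(- \sqrt{14} - 2\right)^n.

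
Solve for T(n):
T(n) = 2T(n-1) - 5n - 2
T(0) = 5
First-order linear with linear forcing.
Homogeneous solution: T_h(n) = A·(2)^n.
Try particular T_p(n) = pn + q. Substituting:
  pn + q = 2(p(n-1) + q) - 5n - 2.
Matching the n-coefficient: p = 2p - 5 ⇒ p = 5.
Matching constants: q = -2p + 2q - 2 ⇒ q = 12.
General: T(n) = A·(2)^n + 5 n + 12.
Apply T(0) = 5: A + 12 = 5 ⇒ A = -7.
So T(n) = - 7 \cdot 2^{n} + 5 n + 12.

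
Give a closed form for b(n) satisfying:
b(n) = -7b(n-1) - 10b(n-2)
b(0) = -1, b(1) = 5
Characteristic equation: x² + 7x + 10 = 0, which factors as (x - (-5))(x - (-2)) = 0.
Roots r₁ = -5, r₂ = -2 (distinct).
General solution: b(n) = A·(-5)^n + B·(-2)^n.
From b(0) = -1: A + B = -1.
From b(1) = 5: -5A - 2B = 5.
Solving: A = -1, B = 0.
So b(n) = - \left(-5\right)^{n}.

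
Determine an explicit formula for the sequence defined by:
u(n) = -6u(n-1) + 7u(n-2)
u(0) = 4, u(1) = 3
Characteristic equation: x² + 6x - 7 = 0, which factors as (x - (1))(x - (-7)) = 0.
Roots r₁ = 1, r₂ = -7 (distinct).
General solution: u(n) = A·(1)^n + B·(-7)^n.
From u(0) = 4: A + B = 4.
From u(1) = 3: A - 7B = 3.
Solving: A = \frac{31}{8}, B = \frac{1}{8}.
So u(n) = \frac{\left(-7\right)^{n}}{8} + \frac{31}{8}.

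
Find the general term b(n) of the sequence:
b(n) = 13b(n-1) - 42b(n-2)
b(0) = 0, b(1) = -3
Characteristic equation: x² - 13x + 42 = 0, which factors as (x - (7))(x - (6)) = 0.
Roots r₁ = 7, r₂ = 6 (distinct).
General solution: b(n) = A·(7)^n + B·(6)^n.
From b(0) = 0: A + B = 0.
From b(1) = -3: 7A + 6B = -3.
Solving: A = -3, B = 3.
So b(n) = 3 \cdot 6^{n} - 3 \cdot 7^{n}.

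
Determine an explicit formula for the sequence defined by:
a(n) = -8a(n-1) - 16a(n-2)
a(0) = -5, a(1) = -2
Characteristic equation: x² + 8x + 16 = 0, which is (x - (-4))².
Repeated root r = -4.
General solution: a(n) = (A + Bn)·(-4)^n.
From a(0) = -5: A = -5.
From a(1) = -2: (A + B)·(-4) = -2 ⇒ B = \frac{11}{2}.
So a(n) = \left(\frac{11 n}{2} - 5\right) \cdot (-4)^n.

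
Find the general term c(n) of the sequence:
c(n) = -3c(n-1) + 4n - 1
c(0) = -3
First-order linear with linear forcing.
Homogeneous solution: c_h(n) = A·(-3)^n.
Try particular c_p(n) = pn + q. Substituting:
  pn + q = -3(p(n-1) + q) + 4n - 1.
Matching the n-coefficient: p = -3p + 4 ⇒ p = 1.
Matching constants: q = 3p - 3q - 1 ⇒ q = \frac{1}{2}.
General: c(n) = A·(-3)^n + n + \frac{1}{2}.
Apply c(0) = -3: A + \frac{1}{2} = -3 ⇒ A = - \frac{7}{2}.
So c(n) = - \frac{7 \left(-3\right)^{n}}{2} + n + \frac{1}{2}.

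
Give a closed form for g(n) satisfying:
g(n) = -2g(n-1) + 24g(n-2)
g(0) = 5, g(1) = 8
Characteristic equation: x² + 2x - 24 = 0, which factors as (x - (-6))(x - (4)) = 0.
Roots r₁ = -6, r₂ = 4 (distinct).
General solution: g(n) = A·(-6)^n + B·(4)^n.
From g(0) = 5: A + B = 5.
From g(1) = 8: -6A + 4B = 8.
Solving: A = \frac{6}{5}, B = \frac{19}{5}.
So g(n) = \frac{6 \left(-6\right)^{n}}{5} + \frac{19 \cdot 4^{n}}{5}.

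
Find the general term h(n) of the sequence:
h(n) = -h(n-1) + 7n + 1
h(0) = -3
First-order linear with linear forcing.
Homogeneous solution: h_h(n) = A·(-1)^n.
Try particular h_p(n) = pn + q. Substituting:
  pn + q = -(p(n-1) + q) + 7n + 1.
Matching the n-coefficient: p = -p + 7 ⇒ p = \frac{7}{2}.
Matching constants: q = p - q + 1 ⇒ q = \frac{9}{4}.
General: h(n) = A·(-1)^n + \frac{7 n}{2} + \frac{9}{4}.
Apply h(0) = -3: A + \frac{9}{4} = -3 ⇒ A = - \frac{21}{4}.
So h(n) = - \frac{21 \left(-1\right)^{n}}{4} + \frac{7 n}{2} + \frac{9}{4}.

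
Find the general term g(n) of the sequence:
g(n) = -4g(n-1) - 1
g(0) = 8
First-order linear non-homogeneous.
Homogeneous solution: g_h(n) = A·(-4)^n.
Try constant particular solution g_p = K: K = -4K - 1 ⇒ K = - \frac{1}{5}.
General: g(n) = A·(-4)^n - \frac{1}{5}.
Apply g(0) = 8: A - \frac{1}{5} = 8 ⇒ A = \frac{41}{5}.
So g(n) = \frac{41 \left(-4\right)^{n}}{5} - \frac{1}{5}.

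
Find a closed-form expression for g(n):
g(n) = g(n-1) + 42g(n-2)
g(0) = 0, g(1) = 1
Characteristic equation: x² - x - 42 = 0, which factors as (x - (7))(x - (-6)) = 0.
Roots r₁ = 7, r₂ = -6 (distinct).
General solution: g(n) = A·(7)^n + B·(-6)^n.
From g(0) = 0: A + B = 0.
From g(1) = 1: 7A - 6B = 1.
Solving: A = \frac{1}{13}, B = - \frac{1}{13}.
So g(n) = - \frac{\left(-6\right)^{n}}{13} + \frac{7^{n}}{13}.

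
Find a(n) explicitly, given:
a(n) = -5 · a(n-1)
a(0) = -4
Pure geometric recurrence with ratio -5.
By induction a(n) = a(0) · (-5)^n = - 4 \left(-5\right)^{n}.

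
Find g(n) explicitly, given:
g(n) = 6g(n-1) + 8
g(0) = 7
First-order linear non-homogeneous.
Homogeneous solution: g_h(n) = A·(6)^n.
Try constant particular solution g_p = K: K = 6K + 8 ⇒ K = - \frac{8}{5}.
General: g(n) = A·(6)^n - \frac{8}{5}.
Apply g(0) = 7: A - \frac{8}{5} = 7 ⇒ A = \frac{43}{5}.
So g(n) = \frac{43 \cdot 6^{n}}{5} - \frac{8}{5}.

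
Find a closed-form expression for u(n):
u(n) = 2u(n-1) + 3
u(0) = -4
First-order linear non-homogeneous.
Homogeneous solution: u_h(n) = A·(2)^n.
Try constant particular solution u_p = K: K = 2K + 3 ⇒ K = -3.
General: u(n) = A·(2)^n - 3.
Apply u(0) = -4: A - 3 = -4 ⇒ A = -1.
So u(n) = - 2^{n} - 3.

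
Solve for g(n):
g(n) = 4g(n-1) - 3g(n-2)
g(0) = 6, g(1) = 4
Characteristic equation: x² - 4x + 3 = 0, which factors as (x - (3))(x - (1)) = 0.
Roots r₁ = 3, r₂ = 1 (distinct).
General solution: g(n) = A·(3)^n + B·(1)^n.
From g(0) = 6: A + B = 6.
From g(1) = 4: 3A + B = 4.
Solving: A = -1, B = 7.
So g(n) = 7 - 3^{n}.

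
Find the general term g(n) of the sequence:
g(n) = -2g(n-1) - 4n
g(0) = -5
First-order linear with linear forcing.
Homogeneous solution: g_h(n) = A·(-2)^n.
Try particular g_p(n) = pn + q. Substituting:
  pn + q = -2(p(n-1) + q) - 4n.
Matching the n-coefficient: p = -2p - 4 ⇒ p = - \frac{4}{3}.
Matching constants: q = 2p - 2q ⇒ q = - \frac{8}{9}.
General: g(n) = A·(-2)^n - \frac{4 n}{3} - \frac{8}{9}.
Apply g(0) = -5: A - \frac{8}{9} = -5 ⇒ A = - \frac{37}{9}.
So g(n) = - \frac{37 \left(-2\right)^{n}}{9} - \frac{4 n}{3} - \frac{8}{9}.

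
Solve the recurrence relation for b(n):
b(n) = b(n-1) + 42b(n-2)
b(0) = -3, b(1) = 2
Characteristic equation: x² - x - 42 = 0, which factors as (x - (7))(x - (-6)) = 0.
Roots r₁ = 7, r₂ = -6 (distinct).
General solution: b(n) = A·(7)^n + B·(-6)^n.
From b(0) = -3: A + B = -3.
From b(1) = 2: 7A - 6B = 2.
Solving: A = - \frac{16}{13}, B = - \frac{23}{13}.
So b(n) = - \frac{23 \left(-6\right)^{n}}{13} - \frac{16 \cdot 7^{n}}{13}.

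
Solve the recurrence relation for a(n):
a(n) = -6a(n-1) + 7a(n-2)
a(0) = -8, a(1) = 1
Characteristic equation: x² + 6x - 7 = 0, which factors as (x - (1))(x - (-7)) = 0.
Roots r₁ = 1, r₂ = -7 (distinct).
General solution: a(n) = A·(1)^n + B·(-7)^n.
From a(0) = -8: A + B = -8.
From a(1) = 1: A - 7B = 1.
Solving: A = - \frac{55}{8}, B = - \frac{9}{8}.
So a(n) = - \frac{9 \left(-7\right)^{n}}{8} - \frac{55}{8}.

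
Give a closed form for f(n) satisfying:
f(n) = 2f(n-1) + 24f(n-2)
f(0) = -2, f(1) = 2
Characteristic equation: x² - 2x - 24 = 0, which factors as (x - (6))(x - (-4)) = 0.
Roots r₁ = 6, r₂ = -4 (distinct).
General solution: f(n) = A·(6)^n + B·(-4)^n.
From f(0) = -2: A + B = -2.
From f(1) = 2: 6A - 4B = 2.
Solving: A = - \frac{3}{5}, B = - \frac{7}{5}.
So f(n) = - \frac{7 \left(-4\right)^{n}}{5} - \frac{3 \cdot 6^{n}}{5}.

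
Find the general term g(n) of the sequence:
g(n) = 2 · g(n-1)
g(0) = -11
Pure geometric recurrence with ratio 2.
By induction g(n) = g(0) · (2)^n = - 11 \cdot 2^{n}.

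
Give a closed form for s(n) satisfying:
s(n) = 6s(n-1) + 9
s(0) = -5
First-order linear non-homogeneous.
Homogeneous solution: s_h(n) = A·(6)^n.
Try constant particular solution s_p = K: K = 6K + 9 ⇒ K = - \frac{9}{5}.
General: s(n) = A·(6)^n - \frac{9}{5}.
Apply s(0) = -5: A - \frac{9}{5} = -5 ⇒ A = - \frac{16}{5}.
So s(n) = - \frac{16 \cdot 6^{n}}{5} - \frac{9}{5}.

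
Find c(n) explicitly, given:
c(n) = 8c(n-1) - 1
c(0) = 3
First-order linear non-homogeneous.
Homogeneous solution: c_h(n) = A·(8)^n.
Try constant particular solution c_p = K: K = 8K - 1 ⇒ K = \frac{1}{7}.
General: c(n) = A·(8)^n + \frac{1}{7}.
Apply c(0) = 3: A + \frac{1}{7} = 3 ⇒ A = \frac{20}{7}.
So c(n) = \frac{20 \cdot 8^{n}}{7} + \frac{1}{7}.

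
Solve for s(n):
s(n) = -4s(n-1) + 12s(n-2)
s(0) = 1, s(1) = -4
Characteristic equation: x² + 4x - 12 = 0, which factors as (x - (-6))(x - (2)) = 0.
Roots r₁ = -6, r₂ = 2 (distinct).
General solution: s(n) = A·(-6)^n + B·(2)^n.
From s(0) = 1: A + B = 1.
From s(1) = -4: -6A + 2B = -4.
Solving: A = \frac{3}{4}, B = \frac{1}{4}.
So s(n) = \frac{3 \left(-6\right)^{n}}{4} + \frac{2^{n}}{4}.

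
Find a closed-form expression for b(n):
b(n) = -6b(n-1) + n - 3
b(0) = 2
First-order linear with linear forcing.
Homogeneous solution: b_h(n) = A·(-6)^n.
Try particular b_p(n) = pn + q. Substituting:
  pn + q = -6(p(n-1) + q) + n - 3.
Matching the n-coefficient: p = -6p + 1 ⇒ p = \frac{1}{7}.
Matching constants: q = 6p - 6q - 3 ⇒ q = - \frac{15}{49}.
General: b(n) = A·(-6)^n + \frac{n}{7} - \frac{15}{49}.
Apply b(0) = 2: A - \frac{15}{49} = 2 ⇒ A = \frac{113}{49}.
So b(n) = \frac{113 \left(-6\right)^{n}}{49} + \frac{n}{7} - \frac{15}{49}.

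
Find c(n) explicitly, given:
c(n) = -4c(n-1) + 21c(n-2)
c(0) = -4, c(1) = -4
Characteristic equation: x² + 4x - 21 = 0, which factors as (x - (-7))(x - (3)) = 0.
Roots r₁ = -7, r₂ = 3 (distinct).
General solution: c(n) = A·(-7)^n + B·(3)^n.
From c(0) = -4: A + B = -4.
From c(1) = -4: -7A + 3B = -4.
Solving: A = - \frac{4}{5}, B = - \frac{16}{5}.
So c(n) = - \frac{4 \left(-7\right)^{n}}{5} - \frac{16 \cdot 3^{n}}{5}.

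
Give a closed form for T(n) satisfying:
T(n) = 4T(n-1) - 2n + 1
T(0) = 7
First-order linear with linear forcing.
Homogeneous solution: T_h(n) = A·(4)^n.
Try particular T_p(n) = pn + q. Substituting:
  pn + q = 4(p(n-1) + q) - 2n + 1.
Matching the n-coefficient: p = 4p - 2 ⇒ p = \frac{2}{3}.
Matching constants: q = -4p + 4q + 1 ⇒ q = \frac{5}{9}.
General: T(n) = A·(4)^n + \frac{2 n}{3} + \frac{5}{9}.
Apply T(0) = 7: A + \frac{5}{9} = 7 ⇒ A = \frac{58}{9}.
So T(n) = \frac{58 \cdot 4^{n}}{9} + \frac{2 n}{3} + \frac{5}{9}.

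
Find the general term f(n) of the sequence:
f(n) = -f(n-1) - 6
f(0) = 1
First-order linear non-homogeneous.
Homogeneous solution: f_h(n) = A·(-1)^n.
Try constant particular solution f_p = K: K = -K - 6 ⇒ K = -3.
General: f(n) = A·(-1)^n - 3.
Apply f(0) = 1: A - 3 = 1 ⇒ A = 4.
So f(n) = 4 \left(-1\right)^{n} - 3.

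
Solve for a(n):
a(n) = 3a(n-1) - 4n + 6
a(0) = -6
First-order linear with linear forcing.
Homogeneous solution: a_h(n) = A·(3)^n.
Try particular a_p(n) = pn + q. Substituting:
  pn + q = 3(p(n-1) + q) - 4n + 6.
Matching the n-coefficient: p = 3p - 4 ⇒ p = 2.
Matching constants: q = -3p + 3q + 6 ⇒ q = 0.
General: a(n) = A·(3)^n + 2 n + 0.
Apply a(0) = -6: A + 0 = -6 ⇒ A = -6.
So a(n) = - 6 \cdot 3^{n} + 2 n.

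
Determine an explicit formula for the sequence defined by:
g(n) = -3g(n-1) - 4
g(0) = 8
First-order linear non-homogeneous.
Homogeneous solution: g_h(n) = A·(-3)^n.
Try constant particular solution g_p = K: K = -3K - 4 ⇒ K = -1.
General: g(n) = A·(-3)^n - 1.
Apply g(0) = 8: A - 1 = 8 ⇒ A = 9.
So g(n) = 9 \left(-3\right)^{n} - 1.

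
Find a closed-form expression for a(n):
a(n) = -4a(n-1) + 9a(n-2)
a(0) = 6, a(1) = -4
Characteristic equation: x² + 4x - 9 = 0.
Discriminant Δ = (-4)² + 4·(9) = 52.
Roots r₁,₂ = (-4 ± √52)/2, so r₁ = -2 + \sqrt{13}, r₂ = - \sqrt{13} - 2.
General solution: a(n) = A·r₁^n + B·r₂^n.
From the initial conditions, A + B = 6 and r₁A + r₂B = -4.
Since r₁ - r₂ = √52: A = (-4 - (6)r₂)/√52 = \frac{4 \sqrt{13}}{13} + 3, and B = 6 - A = 3 - \frac{4 \sqrt{13}}{13}.
So a(n) = \left(\frac{4 \sqrt{13}}{13} + 3\right)\left(-2 + \sqrt{13}\right)^n + \left(3 - \frac{4 \sqrt{13}}{13}\right)\left(- \sqrt{13} - 2\right)^n.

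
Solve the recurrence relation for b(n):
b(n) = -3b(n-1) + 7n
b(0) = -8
First-order linear with linear forcing.
Homogeneous solution: b_h(n) = A·(-3)^n.
Try particular b_p(n) = pn + q. Substituting:
  pn + q = -3(p(n-1) + q) + 7n.
Matching the n-coefficient: p = -3p + 7 ⇒ p = \frac{7}{4}.
Matching constants: q = 3p - 3q ⇒ q = \frac{21}{16}.
General: b(n) = A·(-3)^n + \frac{7 n}{4} + \frac{21}{16}.
Apply b(0) = -8: A + \frac{21}{16} = -8 ⇒ A = - \frac{149}{16}.
So b(n) = - \frac{149 \left(-3\right)^{n}}{16} + \frac{7 n}{4} + \frac{21}{16}.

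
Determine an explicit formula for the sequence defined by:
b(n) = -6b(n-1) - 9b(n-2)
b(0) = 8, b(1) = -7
Characteristic equation: x² + 6x + 9 = 0, which is (x - (-3))².
Repeated root r = -3.
General solution: b(n) = (A + Bn)·(-3)^n.
From b(0) = 8: A = 8.
From b(1) = -7: (A + B)·(-3) = -7 ⇒ B = - \frac{17}{3}.
So b(n) = \left(8 - \frac{17 n}{3}\right) \cdot (-3)^n.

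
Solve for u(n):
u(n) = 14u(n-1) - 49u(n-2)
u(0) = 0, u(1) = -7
Characteristic equation: x² - 14x + 49 = 0, which is (x - (7))².
Repeated root r = 7.
General solution: u(n) = (A + Bn)·(7)^n.
From u(0) = 0: A = 0.
From u(1) = -7: (A + B)·(7) = -7 ⇒ B = -1.
So u(n) = \left(- n\right) \cdot (7)^n.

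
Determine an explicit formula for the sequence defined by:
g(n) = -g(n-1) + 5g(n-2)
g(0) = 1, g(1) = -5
Characteristic equation: x² + x - 5 = 0.
Discriminant Δ = (-1)² + 4·(5) = 21.
Roots r₁,₂ = (-1 ± √21)/2, so r₁ = - \frac{1}{2} + \frac{\sqrt{21}}{2}, r₂ = - \frac{\sqrt{21}}{2} - \frac{1}{2}.
General solution: g(n) = A·r₁^n + B·r₂^n.
From the initial conditions, A + B = 1 and r₁A + r₂B = -5.
Since r₁ - r₂ = √21: A = (-5 - (1)r₂)/√21 = \frac{1}{2} - \frac{3 \sqrt{21}}{14}, and B = 1 - A = \frac{1}{2} + \frac{3 \sqrt{21}}{14}.
So g(n) = \left(\frac{1}{2} - \frac{3 \sqrt{21}}{14}\right)\left(- \frac{1}{2} + \frac{\sqrt{21}}{2}\right)^n + \left(\frac{1}{2} + \frac{3 \sqrt{21}}{14}\right)\left(- \frac{\sqrt{21}}{2} - \frac{1}{2}\right)^n.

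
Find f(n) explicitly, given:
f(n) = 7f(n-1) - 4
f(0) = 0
First-order linear non-homogeneous.
Homogeneous solution: f_h(n) = A·(7)^n.
Try constant particular solution f_p = K: K = 7K - 4 ⇒ K = \frac{2}{3}.
General: f(n) = A·(7)^n + \frac{2}{3}.
Apply f(0) = 0: A + \frac{2}{3} = 0 ⇒ A = - \frac{2}{3}.
So f(n) = \frac{2}{3} - \frac{2 \cdot 7^{n}}{3}.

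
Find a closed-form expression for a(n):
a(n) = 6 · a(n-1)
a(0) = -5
Pure geometric recurrence with ratio 6.
By induction a(n) = a(0) · (6)^n = - 5 \cdot 6^{n}.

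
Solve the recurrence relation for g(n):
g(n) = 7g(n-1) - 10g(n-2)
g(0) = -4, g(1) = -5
Characteristic equation: x² - 7x + 10 = 0, which factors as (x - (2))(x - (5)) = 0.
Roots r₁ = 2, r₂ = 5 (distinct).
General solution: g(n) = A·(2)^n + B·(5)^n.
From g(0) = -4: A + B = -4.
From g(1) = -5: 2A + 5B = -5.
Solving: A = -5, B = 1.
So g(n) = - 5 \cdot 2^{n} + 5^{n}.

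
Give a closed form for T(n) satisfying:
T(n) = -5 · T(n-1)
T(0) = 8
Pure geometric recurrence with ratio -5.
By induction T(n) = T(0) · (-5)^n = 8 \left(-5\right)^{n}.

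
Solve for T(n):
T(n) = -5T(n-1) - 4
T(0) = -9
First-order linear non-homogeneous.
Homogeneous solution: T_h(n) = A·(-5)^n.
Try constant particular solution T_p = K: K = -5K - 4 ⇒ K = - \frac{2}{3}.
General: T(n) = A·(-5)^n - \frac{2}{3}.
Apply T(0) = -9: A - \frac{2}{3} = -9 ⇒ A = - \frac{25}{3}.
So T(n) = - \frac{25 \left(-5\right)^{n}}{3} - \frac{2}{3}.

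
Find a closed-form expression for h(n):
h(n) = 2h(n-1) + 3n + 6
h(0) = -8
First-order linear with linear forcing.
Homogeneous solution: h_h(n) = A·(2)^n.
Try particular h_p(n) = pn + q. Substituting:
  pn + q = 2(p(n-1) + q) + 3n + 6.
Matching the n-coefficient: p = 2p + 3 ⇒ p = -3.
Matching constants: q = -2p + 2q + 6 ⇒ q = -12.
General: h(n) = A·(2)^n - 3 n - 12.
Apply h(0) = -8: A - 12 = -8 ⇒ A = 4.
So h(n) = 4 \cdot 2^{n} - 3 n - 12.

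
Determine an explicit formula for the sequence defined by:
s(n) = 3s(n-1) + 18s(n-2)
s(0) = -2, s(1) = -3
Characteristic equation: x² - 3x - 18 = 0, which factors as (x - (6))(x - (-3)) = 0.
Roots r₁ = 6, r₂ = -3 (distinct).
General solution: s(n) = A·(6)^n + B·(-3)^n.
From s(0) = -2: A + B = -2.
From s(1) = -3: 6A - 3B = -3.
Solving: A = -1, B = -1.
So s(n) = - \left(-3\right)^{n} - 6^{n}.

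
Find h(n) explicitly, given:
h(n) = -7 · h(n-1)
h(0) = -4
Pure geometric recurrence with ratio -7.
By induction h(n) = h(0) · (-7)^n = - 4 \left(-7\right)^{n}.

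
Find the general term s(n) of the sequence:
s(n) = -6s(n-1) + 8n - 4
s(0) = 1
First-order linear with linear forcing.
Homogeneous solution: s_h(n) = A·(-6)^n.
Try particular s_p(n) = pn + q. Substituting:
  pn + q = -6(p(n-1) + q) + 8n - 4.
Matching the n-coefficient: p = -6p + 8 ⇒ p = \frac{8}{7}.
Matching constants: q = 6p - 6q - 4 ⇒ q = \frac{20}{49}.
General: s(n) = A·(-6)^n + \frac{8 n}{7} + \frac{20}{49}.
Apply s(0) = 1: A + \frac{20}{49} = 1 ⇒ A = \frac{29}{49}.
So s(n) = \frac{29 \left(-6\right)^{n}}{49} + \frac{8 n}{7} + \frac{20}{49}.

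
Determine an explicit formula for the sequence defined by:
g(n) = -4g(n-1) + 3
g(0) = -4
First-order linear non-homogeneous.
Homogeneous solution: g_h(n) = A·(-4)^n.
Try constant particular solution g_p = K: K = -4K + 3 ⇒ K = \frac{3}{5}.
General: g(n) = A·(-4)^n + \frac{3}{5}.
Apply g(0) = -4: A + \frac{3}{5} = -4 ⇒ A = - \frac{23}{5}.
So g(n) = \frac{3}{5} - \frac{23 \left(-4\right)^{n}}{5}.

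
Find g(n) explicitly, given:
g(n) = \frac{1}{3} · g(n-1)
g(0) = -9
Pure geometric recurrence with ratio \frac{1}{3}.
By induction g(n) = g(0) · (\frac{1}{3})^n = - 9 \cdot 3^{- n}.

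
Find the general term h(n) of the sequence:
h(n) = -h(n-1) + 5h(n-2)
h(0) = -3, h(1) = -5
Characteristic equation: x² + x - 5 = 0.
Discriminant Δ = (-1)² + 4·(5) = 21.
Roots r₁,₂ = (-1 ± √21)/2, so r₁ = - \frac{1}{2} + \frac{\sqrt{21}}{2}, r₂ = - \frac{\sqrt{21}}{2} - \frac{1}{2}.
General solution: h(n) = A·r₁^n + B·r₂^n.
From the initial conditions, A + B = -3 and r₁A + r₂B = -5.
Since r₁ - r₂ = √21: A = (-5 - (-3)r₂)/√21 = - \frac{3}{2} - \frac{13 \sqrt{21}}{42}, and B = -3 - A = - \frac{3}{2} + \frac{13 \sqrt{21}}{42}.
So h(n) = \left(- \frac{3}{2} - \frac{13 \sqrt{21}}{42}\right)\left(- \frac{1}{2} + \frac{\sqrt{21}}{2}\right)^n + \left(- \frac{3}{2} + \frac{13 \sqrt{21}}{42}\right)\left(- \frac{\sqrt{21}}{2} - \frac{1}{2}\right)^n.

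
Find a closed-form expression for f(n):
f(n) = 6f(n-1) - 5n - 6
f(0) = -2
First-order linear with linear forcing.
Homogeneous solution: f_h(n) = A·(6)^n.
Try particular f_p(n) = pn + q. Substituting:
  pn + q = 6(p(n-1) + q) - 5n - 6.
Matching the n-coefficient: p = 6p - 5 ⇒ p = 1.
Matching constants: q = -6p + 6q - 6 ⇒ q = \frac{12}{5}.
General: f(n) = A·(6)^n + n + \frac{12}{5}.
Apply f(0) = -2: A + \frac{12}{5} = -2 ⇒ A = - \frac{22}{5}.
So f(n) = - \frac{22 \cdot 6^{n}}{5} + n + \frac{12}{5}.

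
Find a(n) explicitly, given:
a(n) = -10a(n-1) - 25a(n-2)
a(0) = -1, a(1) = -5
Characteristic equation: x² + 10x + 25 = 0, which is (x - (-5))².
Repeated root r = -5.
General solution: a(n) = (A + Bn)·(-5)^n.
From a(0) = -1: A = -1.
From a(1) = -5: (A + B)·(-5) = -5 ⇒ B = 2.
So a(n) = \left(2 n - 1\right) \cdot (-5)^n.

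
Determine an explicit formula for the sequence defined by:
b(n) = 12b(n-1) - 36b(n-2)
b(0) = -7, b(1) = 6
Characteristic equation: x² - 12x + 36 = 0, which is (x - (6))².
Repeated root r = 6.
General solution: b(n) = (A + Bn)·(6)^n.
From b(0) = -7: A = -7.
From b(1) = 6: (A + B)·(6) = 6 ⇒ B = 8.
So b(n) = \left(8 n - 7\right) \cdot (6)^n.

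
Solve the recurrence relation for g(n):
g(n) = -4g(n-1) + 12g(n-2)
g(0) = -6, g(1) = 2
Characteristic equation: x² + 4x - 12 = 0, which factors as (x - (2))(x - (-6)) = 0.
Roots r₁ = 2, r₂ = -6 (distinct).
General solution: g(n) = A·(2)^n + B·(-6)^n.
From g(0) = -6: A + B = -6.
From g(1) = 2: 2A - 6B = 2.
Solving: A = - \frac{17}{4}, B = - \frac{7}{4}.
So g(n) = - \frac{7 \left(-6\right)^{n}}{4} - \frac{17 \cdot 2^{n}}{4}.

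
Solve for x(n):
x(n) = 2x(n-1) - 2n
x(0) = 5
First-order linear with linear forcing.
Homogeneous solution: x_h(n) = A·(2)^n.
Try particular x_p(n) = pn + q. Substituting:
  pn + q = 2(p(n-1) + q) - 2n.
Matching the n-coefficient: p = 2p - 2 ⇒ p = 2.
Matching constants: q = -2p + 2q ⇒ q = 4.
General: x(n) = A·(2)^n + 2 n + 4.
Apply x(0) = 5: A + 4 = 5 ⇒ A = 1.
So x(n) = 2^{n} + 2 n + 4.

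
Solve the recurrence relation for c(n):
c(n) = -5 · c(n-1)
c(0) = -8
Pure geometric recurrence with ratio -5.
By induction c(n) = c(0) · (-5)^n = - 8 \left(-5\right)^{n}.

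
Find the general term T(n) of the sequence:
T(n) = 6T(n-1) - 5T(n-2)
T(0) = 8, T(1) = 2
Characteristic equation: x² - 6x + 5 = 0, which factors as (x - (5))(x - (1)) = 0.
Roots r₁ = 5, r₂ = 1 (distinct).
General solution: T(n) = A·(5)^n + B·(1)^n.
From T(0) = 8: A + B = 8.
From T(1) = 2: 5A + B = 2.
Solving: A = - \frac{3}{2}, B = \frac{19}{2}.
So T(n) = \frac{19}{2} - \frac{3 \cdot 5^{n}}{2}.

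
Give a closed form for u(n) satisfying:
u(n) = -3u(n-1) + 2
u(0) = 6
First-order linear non-homogeneous.
Homogeneous solution: u_h(n) = A·(-3)^n.
Try constant particular solution u_p = K: K = -3K + 2 ⇒ K = \frac{1}{2}.
General: u(n) = A·(-3)^n + \frac{1}{2}.
Apply u(0) = 6: A + \frac{1}{2} = 6 ⇒ A = \frac{11}{2}.
So u(n) = \frac{11 \left(-3\right)^{n}}{2} + \frac{1}{2}.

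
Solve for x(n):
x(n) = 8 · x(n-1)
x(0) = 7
Pure geometric recurrence with ratio 8.
By induction x(n) = x(0) · (8)^n = 7 \cdot 8^{n}.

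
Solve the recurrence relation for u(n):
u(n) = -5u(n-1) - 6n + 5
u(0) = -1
First-order linear with linear forcing.
Homogeneous solution: u_h(n) = A·(-5)^n.
Try particular u_p(n) = pn + q. Substituting:
  pn + q = -5(p(n-1) + q) - 6n + 5.
Matching the n-coefficient: p = -5p - 6 ⇒ p = -1.
Matching constants: q = 5p - 5q + 5 ⇒ q = 0.
General: u(n) = A·(-5)^n - n + 0.
Apply u(0) = -1: A + 0 = -1 ⇒ A = -1.
So u(n) = - \left(-5\right)^{n} - n.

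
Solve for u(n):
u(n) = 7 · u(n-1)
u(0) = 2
Pure geometric recurrence with ratio 7.
By induction u(n) = u(0) · (7)^n = 2 \cdot 7^{n}.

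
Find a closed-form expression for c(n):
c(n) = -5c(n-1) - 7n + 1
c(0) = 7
First-order linear with linear forcing.
Homogeneous solution: c_h(n) = A·(-5)^n.
Try particular c_p(n) = pn + q. Substituting:
  pn + q = -5(p(n-1) + q) - 7n + 1.
Matching the n-coefficient: p = -5p - 7 ⇒ p = - \frac{7}{6}.
Matching constants: q = 5p - 5q + 1 ⇒ q = - \frac{29}{36}.
General: c(n) = A·(-5)^n - \frac{7 n}{6} - \frac{29}{36}.
Apply c(0) = 7: A - \frac{29}{36} = 7 ⇒ A = \frac{281}{36}.
So c(n) = \frac{281 \left(-5\right)^{n}}{36} - \frac{7 n}{6} - \frac{29}{36}.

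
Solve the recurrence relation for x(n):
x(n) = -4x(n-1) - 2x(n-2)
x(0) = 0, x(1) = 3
Characteristic equation: x² + 4x + 2 = 0.
Discriminant Δ = (-4)² + 4·(-2) = 8.
Roots r₁,₂ = (-4 ± √8)/2, so r₁ = -2 + \sqrt{2}, r₂ = -2 - \sqrt{2}.
General solution: x(n) = A·r₁^n + B·r₂^n.
From the initial conditions, A + B = 0 and r₁A + r₂B = 3.
Since r₁ - r₂ = √8: A = (3 - (0)r₂)/√8 = \frac{3 \sqrt{2}}{4}, and B = 0 - A = - \frac{3 \sqrt{2}}{4}.
So x(n) = \left(\frac{3 \sqrt{2}}{4}\right)\left(-2 + \sqrt{2}\right)^n + \left(- \frac{3 \sqrt{2}}{4}\right)\left(-2 - \sqrt{2}\right)^n.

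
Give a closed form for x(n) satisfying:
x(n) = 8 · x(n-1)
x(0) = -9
Pure geometric recurrence with ratio 8.
By induction x(n) = x(0) · (8)^n = - 9 \cdot 8^{n}.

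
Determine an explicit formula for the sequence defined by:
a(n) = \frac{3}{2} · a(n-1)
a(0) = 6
Pure geometric recurrence with ratio \frac{3}{2}.
By induction a(n) = a(0) · (\frac{3}{2})^n = 6 \left(\frac{3}{2}\right)^{n}.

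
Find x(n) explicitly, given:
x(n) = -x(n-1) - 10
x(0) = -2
First-order linear non-homogeneous.
Homogeneous solution: x_h(n) = A·(-1)^n.
Try constant particular solution x_p = K: K = -K - 10 ⇒ K = -5.
General: x(n) = A·(-1)^n - 5.
Apply x(0) = -2: A - 5 = -2 ⇒ A = 3.
So x(n) = 3 \left(-1\right)^{n} - 5.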